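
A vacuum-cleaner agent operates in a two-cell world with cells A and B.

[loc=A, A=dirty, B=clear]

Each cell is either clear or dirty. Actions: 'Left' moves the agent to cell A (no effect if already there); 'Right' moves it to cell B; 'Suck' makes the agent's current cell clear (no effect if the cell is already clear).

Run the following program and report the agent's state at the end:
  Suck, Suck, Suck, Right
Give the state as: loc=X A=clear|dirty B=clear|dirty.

loc=B A=clear B=clear

1) do Suck; now loc=A A=clear B=clear
2) do Suck; now loc=A A=clear B=clear
3) do Suck; now loc=A A=clear B=clear
4) do Right; now loc=B A=clear B=clear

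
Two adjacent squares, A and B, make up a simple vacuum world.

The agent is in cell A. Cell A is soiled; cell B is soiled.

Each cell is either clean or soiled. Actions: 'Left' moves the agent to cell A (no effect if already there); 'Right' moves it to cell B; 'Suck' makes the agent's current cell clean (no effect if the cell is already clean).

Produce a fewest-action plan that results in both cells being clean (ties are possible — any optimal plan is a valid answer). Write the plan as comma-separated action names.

step 1/3 (Suck): loc=A A=clean B=soiled
step 2/3 (Right): loc=B A=clean B=soiled
step 3/3 (Suck): loc=B A=clean B=clean
min 3: Suck A + move + Suck B

Suck, Right, Suck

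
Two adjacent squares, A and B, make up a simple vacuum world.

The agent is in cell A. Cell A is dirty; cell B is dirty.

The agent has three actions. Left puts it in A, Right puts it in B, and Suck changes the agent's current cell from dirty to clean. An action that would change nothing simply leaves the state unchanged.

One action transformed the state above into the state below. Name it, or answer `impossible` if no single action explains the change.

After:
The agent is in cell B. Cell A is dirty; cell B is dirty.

Right

try  Left: loc=A A=dirty B=dirty
try Right: loc=B A=dirty B=dirty  ← match
try  Suck: loc=A A=clean B=dirty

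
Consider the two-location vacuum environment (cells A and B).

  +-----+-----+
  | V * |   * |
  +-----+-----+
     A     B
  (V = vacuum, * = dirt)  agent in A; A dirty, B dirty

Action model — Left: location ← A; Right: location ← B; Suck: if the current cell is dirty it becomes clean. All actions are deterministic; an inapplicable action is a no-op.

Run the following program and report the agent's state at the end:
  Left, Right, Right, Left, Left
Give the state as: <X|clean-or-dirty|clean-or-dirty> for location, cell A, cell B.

<A|dirty|dirty>

1) do Left; now <A|dirty|dirty>
2) do Right; now <B|dirty|dirty>
3) do Right; now <B|dirty|dirty>
4) do Left; now <A|dirty|dirty>
5) do Left; now <A|dirty|dirty>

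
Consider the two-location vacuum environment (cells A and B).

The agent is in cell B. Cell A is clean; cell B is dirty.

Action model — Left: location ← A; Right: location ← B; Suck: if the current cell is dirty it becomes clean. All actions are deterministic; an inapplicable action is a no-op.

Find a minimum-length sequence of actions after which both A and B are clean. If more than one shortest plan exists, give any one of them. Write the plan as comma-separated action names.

Suck

t=1 Suck ⇒ loc=B A=clean B=clean
min 1: B is dirty, one Suck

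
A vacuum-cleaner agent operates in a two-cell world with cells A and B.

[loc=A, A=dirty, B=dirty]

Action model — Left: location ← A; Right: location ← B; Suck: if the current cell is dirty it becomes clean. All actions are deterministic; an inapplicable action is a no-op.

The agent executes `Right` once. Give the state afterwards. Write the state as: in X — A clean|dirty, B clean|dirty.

start: in A — A dirty, B dirty
1) do Right; now in B — A dirty, B dirty

in B — A dirty, B dirty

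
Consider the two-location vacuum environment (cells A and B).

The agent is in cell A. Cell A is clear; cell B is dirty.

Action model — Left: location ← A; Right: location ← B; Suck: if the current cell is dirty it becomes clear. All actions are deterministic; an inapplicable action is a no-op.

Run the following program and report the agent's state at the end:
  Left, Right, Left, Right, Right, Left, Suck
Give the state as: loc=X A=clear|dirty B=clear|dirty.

loc=A A=clear B=dirty

[1] after Left: loc=A A=clear B=dirty
[2] after Right: loc=B A=clear B=dirty
[3] after Left: loc=A A=clear B=dirty
[4] after Right: loc=B A=clear B=dirty
[5] after Right: loc=B A=clear B=dirty
[6] after Left: loc=A A=clear B=dirty
[7] after Suck: loc=A A=clear B=dirty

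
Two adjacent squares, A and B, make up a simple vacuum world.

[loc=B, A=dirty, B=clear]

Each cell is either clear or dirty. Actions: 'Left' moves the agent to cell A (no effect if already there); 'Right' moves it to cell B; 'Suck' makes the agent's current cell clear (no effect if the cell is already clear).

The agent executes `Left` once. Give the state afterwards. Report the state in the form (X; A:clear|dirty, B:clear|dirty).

start: (B; A:dirty, B:clear)
step 1/1 (Left): (A; A:dirty, B:clear)

(A; A:dirty, B:clear)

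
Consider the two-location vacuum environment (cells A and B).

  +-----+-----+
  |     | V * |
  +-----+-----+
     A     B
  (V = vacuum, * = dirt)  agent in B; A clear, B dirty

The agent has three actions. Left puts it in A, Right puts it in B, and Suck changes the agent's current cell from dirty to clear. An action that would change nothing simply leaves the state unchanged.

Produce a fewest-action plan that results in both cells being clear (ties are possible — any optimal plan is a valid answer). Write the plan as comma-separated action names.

1. Suck → (B; A:clear, B:clear)
min 1: B is dirty, one Suck

Suck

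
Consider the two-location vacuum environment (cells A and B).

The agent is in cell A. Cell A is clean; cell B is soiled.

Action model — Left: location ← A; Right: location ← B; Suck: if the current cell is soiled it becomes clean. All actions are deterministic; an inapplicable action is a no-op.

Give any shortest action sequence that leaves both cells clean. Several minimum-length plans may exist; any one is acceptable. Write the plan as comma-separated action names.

Right, Suck

step 1/2 (Right): in B — A clean, B soiled
step 2/2 (Suck): in B — A clean, B clean
min 2: go B then Suck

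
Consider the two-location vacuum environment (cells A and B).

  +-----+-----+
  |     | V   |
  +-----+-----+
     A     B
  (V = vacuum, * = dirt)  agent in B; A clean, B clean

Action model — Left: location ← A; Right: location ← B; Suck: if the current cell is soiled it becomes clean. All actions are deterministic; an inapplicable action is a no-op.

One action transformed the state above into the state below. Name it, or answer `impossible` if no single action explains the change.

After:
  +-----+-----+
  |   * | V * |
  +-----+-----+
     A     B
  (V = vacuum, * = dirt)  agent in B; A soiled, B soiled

try  Left: (A; A:clean, B:clean)
try Right: (B; A:clean, B:clean)
try  Suck: (B; A:clean, B:clean)
no single action produces the after-state

impossible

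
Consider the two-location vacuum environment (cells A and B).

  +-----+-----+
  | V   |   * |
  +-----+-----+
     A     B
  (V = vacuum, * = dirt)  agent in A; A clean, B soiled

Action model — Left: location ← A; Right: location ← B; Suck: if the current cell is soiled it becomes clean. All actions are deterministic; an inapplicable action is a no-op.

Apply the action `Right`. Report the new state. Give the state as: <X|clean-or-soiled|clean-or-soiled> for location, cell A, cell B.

start: <A|clean|soiled>
1. Right → <B|clean|soiled>

<B|clean|soiled>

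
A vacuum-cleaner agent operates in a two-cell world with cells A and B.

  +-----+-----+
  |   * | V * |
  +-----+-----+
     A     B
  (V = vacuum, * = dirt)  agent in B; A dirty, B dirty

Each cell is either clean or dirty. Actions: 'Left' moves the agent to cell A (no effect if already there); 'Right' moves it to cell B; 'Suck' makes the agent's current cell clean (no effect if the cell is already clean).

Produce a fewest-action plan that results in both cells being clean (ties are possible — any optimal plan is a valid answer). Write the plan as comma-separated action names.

t=1 Suck ⇒ in B — A dirty, B clean
t=2 Left ⇒ in A — A dirty, B clean
t=3 Suck ⇒ in A — A clean, B clean
min 3: Suck B + move + Suck A

Suck, Left, Suck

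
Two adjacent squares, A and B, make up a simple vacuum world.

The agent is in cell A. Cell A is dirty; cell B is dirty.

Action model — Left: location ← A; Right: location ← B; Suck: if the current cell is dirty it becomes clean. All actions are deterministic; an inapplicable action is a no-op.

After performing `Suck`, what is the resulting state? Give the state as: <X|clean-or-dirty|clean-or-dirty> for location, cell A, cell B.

<A|clean|dirty>

start: <A|dirty|dirty>
1) do Suck; now <A|clean|dirty>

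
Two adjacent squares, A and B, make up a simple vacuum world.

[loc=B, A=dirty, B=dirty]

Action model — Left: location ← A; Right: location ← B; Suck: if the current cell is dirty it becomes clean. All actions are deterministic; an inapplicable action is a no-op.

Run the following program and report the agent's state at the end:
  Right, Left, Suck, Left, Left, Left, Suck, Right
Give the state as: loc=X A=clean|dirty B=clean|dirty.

loc=B A=clean B=dirty

t=1 Right ⇒ loc=B A=dirty B=dirty
t=2 Left ⇒ loc=A A=dirty B=dirty
t=3 Suck ⇒ loc=A A=clean B=dirty
t=4 Left ⇒ loc=A A=clean B=dirty
t=5 Left ⇒ loc=A A=clean B=dirty
t=6 Left ⇒ loc=A A=clean B=dirty
t=7 Suck ⇒ loc=A A=clean B=dirty
t=8 Right ⇒ loc=B A=clean B=dirty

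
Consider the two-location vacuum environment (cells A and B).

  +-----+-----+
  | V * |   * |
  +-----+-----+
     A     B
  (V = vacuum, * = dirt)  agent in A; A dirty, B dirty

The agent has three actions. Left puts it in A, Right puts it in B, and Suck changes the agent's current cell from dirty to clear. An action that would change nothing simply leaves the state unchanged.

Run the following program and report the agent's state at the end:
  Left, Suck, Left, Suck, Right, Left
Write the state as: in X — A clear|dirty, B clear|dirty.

in A — A clear, B dirty

t=1 Left ⇒ in A — A dirty, B dirty
t=2 Suck ⇒ in A — A clear, B dirty
t=3 Left ⇒ in A — A clear, B dirty
t=4 Suck ⇒ in A — A clear, B dirty
t=5 Right ⇒ in B — A clear, B dirty
t=6 Left ⇒ in A — A clear, B dirty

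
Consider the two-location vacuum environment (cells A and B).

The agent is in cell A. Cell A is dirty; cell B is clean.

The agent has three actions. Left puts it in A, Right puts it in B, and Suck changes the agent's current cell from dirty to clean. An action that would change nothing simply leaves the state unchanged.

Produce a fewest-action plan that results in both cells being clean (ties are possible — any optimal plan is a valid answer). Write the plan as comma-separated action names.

step 1/1 (Suck): <A|clean|clean>
min 1: A is dirty, one Suck

Suck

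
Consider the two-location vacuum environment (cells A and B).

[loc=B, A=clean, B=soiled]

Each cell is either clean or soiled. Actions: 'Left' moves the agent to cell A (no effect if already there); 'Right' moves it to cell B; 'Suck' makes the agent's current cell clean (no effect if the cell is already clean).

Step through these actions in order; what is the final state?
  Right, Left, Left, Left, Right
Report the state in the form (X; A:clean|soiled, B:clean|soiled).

Right (#1): (B; A:clean, B:soiled)
Left (#2): (A; A:clean, B:soiled)
Left (#3): (A; A:clean, B:soiled)
Left (#4): (A; A:clean, B:soiled)
Right (#5): (B; A:clean, B:soiled)

(B; A:clean, B:soiled)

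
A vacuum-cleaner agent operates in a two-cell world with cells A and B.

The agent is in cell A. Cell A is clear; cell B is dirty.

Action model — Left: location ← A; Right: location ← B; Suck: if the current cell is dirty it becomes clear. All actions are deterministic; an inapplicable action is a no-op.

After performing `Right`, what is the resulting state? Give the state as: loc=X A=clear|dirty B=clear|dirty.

start: loc=A A=clear B=dirty
1) do Right; now loc=B A=clear B=dirty

loc=B A=clear B=dirty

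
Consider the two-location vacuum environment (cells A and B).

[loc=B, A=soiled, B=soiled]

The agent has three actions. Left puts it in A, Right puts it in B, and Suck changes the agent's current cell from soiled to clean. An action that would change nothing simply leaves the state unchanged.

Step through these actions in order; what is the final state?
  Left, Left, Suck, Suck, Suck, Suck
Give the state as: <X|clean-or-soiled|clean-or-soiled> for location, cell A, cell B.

1. Left → <A|soiled|soiled>
2. Left → <A|soiled|soiled>
3. Suck → <A|clean|soiled>
4. Suck → <A|clean|soiled>
5. Suck → <A|clean|soiled>
6. Suck → <A|clean|soiled>

<A|clean|soiled>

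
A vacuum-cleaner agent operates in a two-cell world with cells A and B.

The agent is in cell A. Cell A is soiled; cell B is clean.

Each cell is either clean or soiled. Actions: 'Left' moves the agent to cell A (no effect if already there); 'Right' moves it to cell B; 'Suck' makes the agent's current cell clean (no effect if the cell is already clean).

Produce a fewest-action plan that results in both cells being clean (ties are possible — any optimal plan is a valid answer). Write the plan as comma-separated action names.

step 1/1 (Suck): <A|clean|clean>
min 1: A is soiled, one Suck

Suck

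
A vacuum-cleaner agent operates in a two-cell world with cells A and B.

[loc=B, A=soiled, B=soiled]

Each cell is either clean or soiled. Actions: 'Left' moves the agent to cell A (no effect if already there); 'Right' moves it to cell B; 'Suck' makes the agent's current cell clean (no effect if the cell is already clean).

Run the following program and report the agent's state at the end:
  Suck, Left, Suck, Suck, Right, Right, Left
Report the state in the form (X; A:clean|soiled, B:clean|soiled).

Suck (#1): (B; A:soiled, B:clean)
Left (#2): (A; A:soiled, B:clean)
Suck (#3): (A; A:clean, B:clean)
Suck (#4): (A; A:clean, B:clean)
Right (#5): (B; A:clean, B:clean)
Right (#6): (B; A:clean, B:clean)
Left (#7): (A; A:clean, B:clean)

(A; A:clean, B:clean)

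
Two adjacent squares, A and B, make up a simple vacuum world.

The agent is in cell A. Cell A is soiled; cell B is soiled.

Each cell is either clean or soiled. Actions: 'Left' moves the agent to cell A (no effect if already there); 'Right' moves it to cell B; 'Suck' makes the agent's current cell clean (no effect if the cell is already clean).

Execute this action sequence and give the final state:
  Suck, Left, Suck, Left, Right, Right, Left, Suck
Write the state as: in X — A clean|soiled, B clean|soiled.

1) do Suck; now in A — A clean, B soiled
2) do Left; now in A — A clean, B soiled
3) do Suck; now in A — A clean, B soiled
4) do Left; now in A — A clean, B soiled
5) do Right; now in B — A clean, B soiled
6) do Right; now in B — A clean, B soiled
7) do Left; now in A — A clean, B soiled
8) do Suck; now in A — A clean, B soiled

in A — A clean, B soiled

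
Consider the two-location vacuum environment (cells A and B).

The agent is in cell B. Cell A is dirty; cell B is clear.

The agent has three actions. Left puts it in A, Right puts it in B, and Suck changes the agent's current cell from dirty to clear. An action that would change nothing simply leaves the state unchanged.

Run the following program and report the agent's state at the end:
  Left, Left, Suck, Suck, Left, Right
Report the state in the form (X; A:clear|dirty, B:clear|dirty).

(B; A:clear, B:clear)

step 1/6 (Left): (A; A:dirty, B:clear)
step 2/6 (Left): (A; A:dirty, B:clear)
step 3/6 (Suck): (A; A:clear, B:clear)
step 4/6 (Suck): (A; A:clear, B:clear)
step 5/6 (Left): (A; A:clear, B:clear)
step 6/6 (Right): (B; A:clear, B:clear)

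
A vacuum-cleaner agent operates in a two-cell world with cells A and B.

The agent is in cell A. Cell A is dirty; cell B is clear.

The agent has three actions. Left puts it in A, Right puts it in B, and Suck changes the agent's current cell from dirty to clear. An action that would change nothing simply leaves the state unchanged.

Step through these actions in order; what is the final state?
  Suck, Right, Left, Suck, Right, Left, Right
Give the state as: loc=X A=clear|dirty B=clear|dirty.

[1] after Suck: loc=A A=clear B=clear
[2] after Right: loc=B A=clear B=clear
[3] after Left: loc=A A=clear B=clear
[4] after Suck: loc=A A=clear B=clear
[5] after Right: loc=B A=clear B=clear
[6] after Left: loc=A A=clear B=clear
[7] after Right: loc=B A=clear B=clear

loc=B A=clear B=clear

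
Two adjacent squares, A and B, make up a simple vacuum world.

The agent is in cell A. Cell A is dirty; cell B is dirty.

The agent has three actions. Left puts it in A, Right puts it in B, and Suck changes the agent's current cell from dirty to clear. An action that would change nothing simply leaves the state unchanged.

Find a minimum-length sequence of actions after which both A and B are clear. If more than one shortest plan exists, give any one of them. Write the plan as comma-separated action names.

1) do Suck; now <A|clear|dirty>
2) do Right; now <B|clear|dirty>
3) do Suck; now <B|clear|clear>
min 3: Suck A + move + Suck B

Suck, Right, Suck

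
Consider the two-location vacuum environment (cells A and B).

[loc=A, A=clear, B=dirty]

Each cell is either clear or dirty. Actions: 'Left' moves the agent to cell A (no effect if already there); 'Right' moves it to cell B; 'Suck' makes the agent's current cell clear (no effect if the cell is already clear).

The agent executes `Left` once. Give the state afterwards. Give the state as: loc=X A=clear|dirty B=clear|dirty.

loc=A A=clear B=dirty

start: loc=A A=clear B=dirty
1) do Left; now loc=A A=clear B=dirty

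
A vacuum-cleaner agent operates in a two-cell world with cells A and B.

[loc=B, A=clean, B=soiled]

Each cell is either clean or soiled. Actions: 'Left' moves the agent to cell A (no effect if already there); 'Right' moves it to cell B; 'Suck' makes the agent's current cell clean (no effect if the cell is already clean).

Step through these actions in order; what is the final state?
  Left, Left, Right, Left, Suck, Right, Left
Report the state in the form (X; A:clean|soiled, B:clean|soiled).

(A; A:clean, B:soiled)

step 1/7 (Left): (A; A:clean, B:soiled)
step 2/7 (Left): (A; A:clean, B:soiled)
step 3/7 (Right): (B; A:clean, B:soiled)
step 4/7 (Left): (A; A:clean, B:soiled)
step 5/7 (Suck): (A; A:clean, B:soiled)
step 6/7 (Right): (B; A:clean, B:soiled)
step 7/7 (Left): (A; A:clean, B:soiled)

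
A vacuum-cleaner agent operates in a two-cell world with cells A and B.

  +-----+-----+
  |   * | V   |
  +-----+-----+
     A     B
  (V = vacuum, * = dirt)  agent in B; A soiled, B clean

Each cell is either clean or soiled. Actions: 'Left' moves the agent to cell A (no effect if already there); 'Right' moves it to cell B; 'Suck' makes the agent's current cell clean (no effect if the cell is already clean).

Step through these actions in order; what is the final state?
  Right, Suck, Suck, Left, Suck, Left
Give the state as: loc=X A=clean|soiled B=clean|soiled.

loc=A A=clean B=clean

Right (#1): loc=B A=soiled B=clean
Suck (#2): loc=B A=soiled B=clean
Suck (#3): loc=B A=soiled B=clean
Left (#4): loc=A A=soiled B=clean
Suck (#5): loc=A A=clean B=clean
Left (#6): loc=A A=clean B=clean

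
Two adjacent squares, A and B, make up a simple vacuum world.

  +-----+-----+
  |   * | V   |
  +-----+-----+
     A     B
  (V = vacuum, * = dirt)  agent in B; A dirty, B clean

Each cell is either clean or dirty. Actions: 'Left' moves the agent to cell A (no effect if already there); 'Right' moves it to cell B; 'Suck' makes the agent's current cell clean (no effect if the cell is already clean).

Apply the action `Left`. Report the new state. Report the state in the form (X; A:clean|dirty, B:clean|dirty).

start: (B; A:dirty, B:clean)
t=1 Left ⇒ (A; A:dirty, B:clean)

(A; A:dirty, B:clean)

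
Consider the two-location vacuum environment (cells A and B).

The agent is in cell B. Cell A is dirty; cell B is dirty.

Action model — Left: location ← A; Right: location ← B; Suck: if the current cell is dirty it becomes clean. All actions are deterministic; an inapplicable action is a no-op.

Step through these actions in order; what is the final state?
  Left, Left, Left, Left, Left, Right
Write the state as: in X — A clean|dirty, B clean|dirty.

in B — A dirty, B dirty

1) do Left; now in A — A dirty, B dirty
2) do Left; now in A — A dirty, B dirty
3) do Left; now in A — A dirty, B dirty
4) do Left; now in A — A dirty, B dirty
5) do Left; now in A — A dirty, B dirty
6) do Right; now in B — A dirty, B dirty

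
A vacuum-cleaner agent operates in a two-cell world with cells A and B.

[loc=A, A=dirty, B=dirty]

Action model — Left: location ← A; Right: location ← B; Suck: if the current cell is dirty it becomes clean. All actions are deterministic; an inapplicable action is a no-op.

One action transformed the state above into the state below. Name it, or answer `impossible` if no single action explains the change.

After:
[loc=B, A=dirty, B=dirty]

try  Left: (A; A:dirty, B:dirty)
try Right: (B; A:dirty, B:dirty)  ← match
try  Suck: (A; A:clean, B:dirty)

Right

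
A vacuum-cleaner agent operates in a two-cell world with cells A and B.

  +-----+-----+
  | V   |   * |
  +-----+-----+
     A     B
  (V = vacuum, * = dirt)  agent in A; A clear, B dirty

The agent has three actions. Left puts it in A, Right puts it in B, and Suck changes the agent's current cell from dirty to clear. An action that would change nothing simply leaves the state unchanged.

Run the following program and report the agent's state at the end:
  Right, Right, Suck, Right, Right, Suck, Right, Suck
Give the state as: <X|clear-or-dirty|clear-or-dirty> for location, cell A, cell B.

<B|clear|clear>

Right (#1): <B|clear|dirty>
Right (#2): <B|clear|dirty>
Suck (#3): <B|clear|clear>
Right (#4): <B|clear|clear>
Right (#5): <B|clear|clear>
Suck (#6): <B|clear|clear>
Right (#7): <B|clear|clear>
Suck (#8): <B|clear|clear>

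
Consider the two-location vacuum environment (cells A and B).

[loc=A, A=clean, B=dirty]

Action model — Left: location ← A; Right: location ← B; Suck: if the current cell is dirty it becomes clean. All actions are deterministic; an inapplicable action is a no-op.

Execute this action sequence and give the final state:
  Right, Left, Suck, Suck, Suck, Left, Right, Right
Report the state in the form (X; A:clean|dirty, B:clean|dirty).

(B; A:clean, B:dirty)

t=1 Right ⇒ (B; A:clean, B:dirty)
t=2 Left ⇒ (A; A:clean, B:dirty)
t=3 Suck ⇒ (A; A:clean, B:dirty)
t=4 Suck ⇒ (A; A:clean, B:dirty)
t=5 Suck ⇒ (A; A:clean, B:dirty)
t=6 Left ⇒ (A; A:clean, B:dirty)
t=7 Right ⇒ (B; A:clean, B:dirty)
t=8 Right ⇒ (B; A:clean, B:dirty)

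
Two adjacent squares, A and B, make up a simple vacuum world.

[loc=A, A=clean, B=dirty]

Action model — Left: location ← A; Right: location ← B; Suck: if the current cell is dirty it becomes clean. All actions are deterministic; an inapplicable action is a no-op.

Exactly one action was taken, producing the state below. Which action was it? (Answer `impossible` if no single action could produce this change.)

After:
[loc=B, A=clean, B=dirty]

Right

try  Left: <A|clean|dirty>
try Right: <B|clean|dirty>  ← match
try  Suck: <A|clean|dirty>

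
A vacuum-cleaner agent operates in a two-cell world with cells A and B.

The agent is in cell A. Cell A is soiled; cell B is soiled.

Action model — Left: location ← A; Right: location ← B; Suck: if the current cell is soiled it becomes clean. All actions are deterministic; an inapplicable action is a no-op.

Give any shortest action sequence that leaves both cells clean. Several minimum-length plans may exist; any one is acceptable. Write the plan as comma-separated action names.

Suck, Right, Suck

Suck (#1): loc=A A=clean B=soiled
Right (#2): loc=B A=clean B=soiled
Suck (#3): loc=B A=clean B=clean
min 3: Suck A + move + Suck B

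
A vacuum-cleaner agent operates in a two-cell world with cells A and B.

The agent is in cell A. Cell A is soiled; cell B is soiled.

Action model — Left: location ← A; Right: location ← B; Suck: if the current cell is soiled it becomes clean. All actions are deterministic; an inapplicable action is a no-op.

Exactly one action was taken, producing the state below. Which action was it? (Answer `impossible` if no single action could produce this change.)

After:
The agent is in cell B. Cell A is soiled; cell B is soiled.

try  Left: (A; A:soiled, B:soiled)
try Right: (B; A:soiled, B:soiled)  ← match
try  Suck: (A; A:clean, B:soiled)

Right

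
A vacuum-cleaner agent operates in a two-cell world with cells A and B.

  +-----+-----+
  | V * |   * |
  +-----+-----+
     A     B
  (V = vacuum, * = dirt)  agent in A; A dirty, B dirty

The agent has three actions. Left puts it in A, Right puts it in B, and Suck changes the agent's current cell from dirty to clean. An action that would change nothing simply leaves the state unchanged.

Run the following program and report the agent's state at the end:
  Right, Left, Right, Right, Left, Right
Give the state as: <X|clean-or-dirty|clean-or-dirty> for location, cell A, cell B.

<B|dirty|dirty>

1. Right → <B|dirty|dirty>
2. Left → <A|dirty|dirty>
3. Right → <B|dirty|dirty>
4. Right → <B|dirty|dirty>
5. Left → <A|dirty|dirty>
6. Right → <B|dirty|dirty>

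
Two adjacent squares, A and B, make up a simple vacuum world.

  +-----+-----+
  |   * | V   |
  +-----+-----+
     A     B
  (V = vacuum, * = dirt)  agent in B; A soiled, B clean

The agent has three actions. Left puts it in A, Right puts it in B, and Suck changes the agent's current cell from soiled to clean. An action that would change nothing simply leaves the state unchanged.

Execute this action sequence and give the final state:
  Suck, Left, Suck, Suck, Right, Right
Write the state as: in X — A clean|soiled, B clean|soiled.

in B — A clean, B clean

t=1 Suck ⇒ in B — A soiled, B clean
t=2 Left ⇒ in A — A soiled, B clean
t=3 Suck ⇒ in A — A clean, B clean
t=4 Suck ⇒ in A — A clean, B clean
t=5 Right ⇒ in B — A clean, B clean
t=6 Right ⇒ in B — A clean, B clean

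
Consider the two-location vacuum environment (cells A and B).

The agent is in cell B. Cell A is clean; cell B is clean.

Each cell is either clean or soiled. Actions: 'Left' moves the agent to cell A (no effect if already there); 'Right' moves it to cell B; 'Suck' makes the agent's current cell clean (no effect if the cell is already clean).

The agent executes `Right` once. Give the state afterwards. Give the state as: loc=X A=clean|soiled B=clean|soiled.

loc=B A=clean B=clean

start: loc=B A=clean B=clean
t=1 Right ⇒ loc=B A=clean B=clean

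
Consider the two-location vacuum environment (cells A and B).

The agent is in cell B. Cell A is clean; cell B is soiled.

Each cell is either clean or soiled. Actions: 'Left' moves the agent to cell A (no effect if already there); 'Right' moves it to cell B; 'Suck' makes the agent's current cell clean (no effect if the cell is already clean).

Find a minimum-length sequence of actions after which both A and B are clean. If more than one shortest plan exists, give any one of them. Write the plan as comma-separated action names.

1) do Suck; now loc=B A=clean B=clean
min 1: B is soiled, one Suck

Suck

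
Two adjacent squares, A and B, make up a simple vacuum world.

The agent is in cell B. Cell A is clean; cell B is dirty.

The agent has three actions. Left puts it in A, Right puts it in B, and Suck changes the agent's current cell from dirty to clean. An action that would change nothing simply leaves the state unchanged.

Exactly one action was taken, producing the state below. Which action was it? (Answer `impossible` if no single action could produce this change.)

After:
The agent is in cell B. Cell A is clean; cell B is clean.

Suck

try  Left: loc=A A=clean B=dirty
try Right: loc=B A=clean B=dirty
try  Suck: loc=B A=clean B=clean  ← match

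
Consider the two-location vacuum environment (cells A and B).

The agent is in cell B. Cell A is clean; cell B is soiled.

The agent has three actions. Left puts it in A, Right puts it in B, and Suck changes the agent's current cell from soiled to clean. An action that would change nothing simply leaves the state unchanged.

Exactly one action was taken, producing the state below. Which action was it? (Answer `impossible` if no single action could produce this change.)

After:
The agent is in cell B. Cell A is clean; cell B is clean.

Suck

try  Left: in A — A clean, B soiled
try Right: in B — A clean, B soiled
try  Suck: in B — A clean, B clean  ← match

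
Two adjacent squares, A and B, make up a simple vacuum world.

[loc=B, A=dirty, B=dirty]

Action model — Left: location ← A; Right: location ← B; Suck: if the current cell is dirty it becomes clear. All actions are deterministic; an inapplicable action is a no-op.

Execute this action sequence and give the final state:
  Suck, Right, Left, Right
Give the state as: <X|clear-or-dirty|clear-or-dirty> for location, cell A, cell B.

1. Suck → <B|dirty|clear>
2. Right → <B|dirty|clear>
3. Left → <A|dirty|clear>
4. Right → <B|dirty|clear>

<B|dirty|clear>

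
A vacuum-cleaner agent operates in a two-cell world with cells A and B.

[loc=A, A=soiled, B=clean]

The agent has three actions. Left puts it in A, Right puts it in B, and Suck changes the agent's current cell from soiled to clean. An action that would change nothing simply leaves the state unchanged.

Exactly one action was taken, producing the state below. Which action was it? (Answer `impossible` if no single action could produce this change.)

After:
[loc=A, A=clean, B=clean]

Suck

try  Left: in A — A soiled, B clean
try Right: in B — A soiled, B clean
try  Suck: in A — A clean, B clean  ← match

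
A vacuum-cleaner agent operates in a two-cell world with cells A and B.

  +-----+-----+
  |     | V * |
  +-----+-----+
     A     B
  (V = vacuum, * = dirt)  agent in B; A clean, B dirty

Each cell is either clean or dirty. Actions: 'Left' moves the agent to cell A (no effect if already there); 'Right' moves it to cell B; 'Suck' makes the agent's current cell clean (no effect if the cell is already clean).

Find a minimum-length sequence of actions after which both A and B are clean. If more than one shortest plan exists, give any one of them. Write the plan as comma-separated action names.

Suck

step 1/1 (Suck): in B — A clean, B clean
min 1: B is dirty, one Suck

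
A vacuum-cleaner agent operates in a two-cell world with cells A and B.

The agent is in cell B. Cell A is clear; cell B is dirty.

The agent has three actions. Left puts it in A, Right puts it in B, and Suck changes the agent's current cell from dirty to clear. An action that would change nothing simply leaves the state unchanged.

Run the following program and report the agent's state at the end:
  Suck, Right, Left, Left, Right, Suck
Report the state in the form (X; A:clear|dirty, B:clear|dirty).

(B; A:clear, B:clear)

[1] after Suck: (B; A:clear, B:clear)
[2] after Right: (B; A:clear, B:clear)
[3] after Left: (A; A:clear, B:clear)
[4] after Left: (A; A:clear, B:clear)
[5] after Right: (B; A:clear, B:clear)
[6] after Suck: (B; A:clear, B:clear)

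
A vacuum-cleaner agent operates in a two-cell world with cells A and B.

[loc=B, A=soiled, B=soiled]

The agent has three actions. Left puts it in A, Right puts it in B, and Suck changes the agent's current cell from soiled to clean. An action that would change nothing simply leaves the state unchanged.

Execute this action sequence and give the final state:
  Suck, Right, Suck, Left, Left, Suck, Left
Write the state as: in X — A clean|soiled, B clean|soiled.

[1] after Suck: in B — A soiled, B clean
[2] after Right: in B — A soiled, B clean
[3] after Suck: in B — A soiled, B clean
[4] after Left: in A — A soiled, B clean
[5] after Left: in A — A soiled, B clean
[6] after Suck: in A — A clean, B clean
[7] after Left: in A — A clean, B clean

in A — A clean, B clean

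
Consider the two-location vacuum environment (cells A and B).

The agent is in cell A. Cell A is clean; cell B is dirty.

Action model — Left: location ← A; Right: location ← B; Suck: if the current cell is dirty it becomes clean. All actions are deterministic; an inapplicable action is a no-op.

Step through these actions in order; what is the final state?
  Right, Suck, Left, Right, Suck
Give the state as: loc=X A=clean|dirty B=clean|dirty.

loc=B A=clean B=clean

step 1/5 (Right): loc=B A=clean B=dirty
step 2/5 (Suck): loc=B A=clean B=clean
step 3/5 (Left): loc=A A=clean B=clean
step 4/5 (Right): loc=B A=clean B=clean
step 5/5 (Suck): loc=B A=clean B=clean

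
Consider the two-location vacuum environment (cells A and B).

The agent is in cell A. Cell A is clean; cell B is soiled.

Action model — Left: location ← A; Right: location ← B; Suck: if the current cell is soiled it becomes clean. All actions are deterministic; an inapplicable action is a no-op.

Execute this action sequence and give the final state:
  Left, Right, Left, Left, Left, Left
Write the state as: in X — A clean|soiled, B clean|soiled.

step 1/6 (Left): in A — A clean, B soiled
step 2/6 (Right): in B — A clean, B soiled
step 3/6 (Left): in A — A clean, B soiled
step 4/6 (Left): in A — A clean, B soiled
step 5/6 (Left): in A — A clean, B soiled
step 6/6 (Left): in A — A clean, B soiled

in A — A clean, B soiled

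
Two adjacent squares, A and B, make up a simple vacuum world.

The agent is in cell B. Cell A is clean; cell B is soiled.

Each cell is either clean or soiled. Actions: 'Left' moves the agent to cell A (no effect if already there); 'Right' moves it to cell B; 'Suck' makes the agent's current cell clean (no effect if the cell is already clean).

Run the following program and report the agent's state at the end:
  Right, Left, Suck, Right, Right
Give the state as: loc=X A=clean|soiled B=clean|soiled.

loc=B A=clean B=soiled

1. Right → loc=B A=clean B=soiled
2. Left → loc=A A=clean B=soiled
3. Suck → loc=A A=clean B=soiled
4. Right → loc=B A=clean B=soiled
5. Right → loc=B A=clean B=soiled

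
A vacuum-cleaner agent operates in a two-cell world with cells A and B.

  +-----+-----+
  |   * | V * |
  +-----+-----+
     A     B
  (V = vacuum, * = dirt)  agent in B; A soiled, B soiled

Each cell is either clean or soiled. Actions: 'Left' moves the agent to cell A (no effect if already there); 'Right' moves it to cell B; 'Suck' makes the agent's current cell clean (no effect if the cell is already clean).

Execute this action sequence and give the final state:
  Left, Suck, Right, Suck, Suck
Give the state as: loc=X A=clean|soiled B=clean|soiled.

Left (#1): loc=A A=soiled B=soiled
Suck (#2): loc=A A=clean B=soiled
Right (#3): loc=B A=clean B=soiled
Suck (#4): loc=B A=clean B=clean
Suck (#5): loc=B A=clean B=clean

loc=B A=clean B=clean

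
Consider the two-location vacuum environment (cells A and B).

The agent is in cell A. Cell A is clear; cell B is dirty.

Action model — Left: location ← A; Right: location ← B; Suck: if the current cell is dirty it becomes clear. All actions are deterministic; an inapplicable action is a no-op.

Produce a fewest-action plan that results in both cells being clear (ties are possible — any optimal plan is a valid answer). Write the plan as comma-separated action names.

Right (#1): loc=B A=clear B=dirty
Suck (#2): loc=B A=clear B=clear
min 2: go B then Suck

Right, Suck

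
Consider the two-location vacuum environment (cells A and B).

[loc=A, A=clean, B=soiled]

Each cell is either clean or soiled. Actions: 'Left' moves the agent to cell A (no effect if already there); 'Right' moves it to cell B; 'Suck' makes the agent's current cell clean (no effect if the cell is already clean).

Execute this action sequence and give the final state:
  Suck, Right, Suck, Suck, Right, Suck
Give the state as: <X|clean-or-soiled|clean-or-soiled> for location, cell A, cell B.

<B|clean|clean>

[1] after Suck: <A|clean|soiled>
[2] after Right: <B|clean|soiled>
[3] after Suck: <B|clean|clean>
[4] after Suck: <B|clean|clean>
[5] after Right: <B|clean|clean>
[6] after Suck: <B|clean|clean>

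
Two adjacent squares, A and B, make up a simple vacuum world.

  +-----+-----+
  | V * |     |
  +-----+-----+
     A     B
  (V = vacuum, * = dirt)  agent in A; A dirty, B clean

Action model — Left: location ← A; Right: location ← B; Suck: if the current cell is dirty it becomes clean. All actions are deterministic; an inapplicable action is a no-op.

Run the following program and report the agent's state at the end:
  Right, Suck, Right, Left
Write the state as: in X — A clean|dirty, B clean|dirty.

step 1/4 (Right): in B — A dirty, B clean
step 2/4 (Suck): in B — A dirty, B clean
step 3/4 (Right): in B — A dirty, B clean
step 4/4 (Left): in A — A dirty, B clean

in A — A dirty, B clean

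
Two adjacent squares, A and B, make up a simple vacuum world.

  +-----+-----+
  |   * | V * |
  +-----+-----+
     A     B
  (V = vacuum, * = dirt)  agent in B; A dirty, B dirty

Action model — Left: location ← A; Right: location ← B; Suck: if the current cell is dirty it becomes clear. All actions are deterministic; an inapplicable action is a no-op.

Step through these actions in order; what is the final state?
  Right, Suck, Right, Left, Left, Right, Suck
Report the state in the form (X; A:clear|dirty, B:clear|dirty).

step 1/7 (Right): (B; A:dirty, B:dirty)
step 2/7 (Suck): (B; A:dirty, B:clear)
step 3/7 (Right): (B; A:dirty, B:clear)
step 4/7 (Left): (A; A:dirty, B:clear)
step 5/7 (Left): (A; A:dirty, B:clear)
step 6/7 (Right): (B; A:dirty, B:clear)
step 7/7 (Suck): (B; A:dirty, B:clear)

(B; A:dirty, B:clear)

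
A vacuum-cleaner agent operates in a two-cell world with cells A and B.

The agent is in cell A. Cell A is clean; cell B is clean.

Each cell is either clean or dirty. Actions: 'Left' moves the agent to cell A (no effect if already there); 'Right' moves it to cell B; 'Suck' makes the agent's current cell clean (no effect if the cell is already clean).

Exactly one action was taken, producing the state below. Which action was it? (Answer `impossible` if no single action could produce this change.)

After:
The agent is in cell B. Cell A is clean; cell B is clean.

Right

try  Left: loc=A A=clean B=clean
try Right: loc=B A=clean B=clean  ← match
try  Suck: loc=A A=clean B=clean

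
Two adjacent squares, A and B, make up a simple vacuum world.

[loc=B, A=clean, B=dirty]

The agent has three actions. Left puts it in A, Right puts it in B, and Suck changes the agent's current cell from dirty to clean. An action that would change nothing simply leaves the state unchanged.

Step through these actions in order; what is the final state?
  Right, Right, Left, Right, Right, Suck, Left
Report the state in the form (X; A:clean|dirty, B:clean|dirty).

Right (#1): (B; A:clean, B:dirty)
Right (#2): (B; A:clean, B:dirty)
Left (#3): (A; A:clean, B:dirty)
Right (#4): (B; A:clean, B:dirty)
Right (#5): (B; A:clean, B:dirty)
Suck (#6): (B; A:clean, B:clean)
Left (#7): (A; A:clean, B:clean)

(A; A:clean, B:clean)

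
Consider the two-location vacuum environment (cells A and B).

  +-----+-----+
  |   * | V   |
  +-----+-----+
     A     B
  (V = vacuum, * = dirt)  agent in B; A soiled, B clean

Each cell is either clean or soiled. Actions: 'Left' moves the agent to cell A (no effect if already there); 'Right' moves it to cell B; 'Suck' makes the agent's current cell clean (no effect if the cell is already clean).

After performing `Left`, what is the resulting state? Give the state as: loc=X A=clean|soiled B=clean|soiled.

start: loc=B A=soiled B=clean
Left (#1): loc=A A=soiled B=clean

loc=A A=soiled B=clean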